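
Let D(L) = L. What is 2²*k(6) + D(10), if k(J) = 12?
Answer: 58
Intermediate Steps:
2²*k(6) + D(10) = 2²*12 + 10 = 4*12 + 10 = 48 + 10 = 58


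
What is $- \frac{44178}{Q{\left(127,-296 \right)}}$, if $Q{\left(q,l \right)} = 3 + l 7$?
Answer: $\frac{44178}{2069} \approx 21.352$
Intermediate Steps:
$Q{\left(q,l \right)} = 3 + 7 l$
$- \frac{44178}{Q{\left(127,-296 \right)}} = - \frac{44178}{3 + 7 \left(-296\right)} = - \frac{44178}{3 - 2072} = - \frac{44178}{-2069} = \left(-44178\right) \left(- \frac{1}{2069}\right) = \frac{44178}{2069}$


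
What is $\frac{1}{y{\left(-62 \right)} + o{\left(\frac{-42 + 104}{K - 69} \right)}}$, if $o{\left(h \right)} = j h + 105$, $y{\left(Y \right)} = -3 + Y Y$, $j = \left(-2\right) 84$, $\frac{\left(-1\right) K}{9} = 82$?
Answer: $\frac{269}{1064946} \approx 0.0002526$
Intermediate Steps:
$K = -738$ ($K = \left(-9\right) 82 = -738$)
$j = -168$
$y{\left(Y \right)} = -3 + Y^{2}$
$o{\left(h \right)} = 105 - 168 h$ ($o{\left(h \right)} = - 168 h + 105 = 105 - 168 h$)
$\frac{1}{y{\left(-62 \right)} + o{\left(\frac{-42 + 104}{K - 69} \right)}} = \frac{1}{\left(-3 + \left(-62\right)^{2}\right) + \left(105 - 168 \frac{-42 + 104}{-738 - 69}\right)} = \frac{1}{\left(-3 + 3844\right) + \left(105 - 168 \frac{62}{-807}\right)} = \frac{1}{3841 + \left(105 - 168 \cdot 62 \left(- \frac{1}{807}\right)\right)} = \frac{1}{3841 + \left(105 - - \frac{3472}{269}\right)} = \frac{1}{3841 + \left(105 + \frac{3472}{269}\right)} = \frac{1}{3841 + \frac{31717}{269}} = \frac{1}{\frac{1064946}{269}} = \frac{269}{1064946}$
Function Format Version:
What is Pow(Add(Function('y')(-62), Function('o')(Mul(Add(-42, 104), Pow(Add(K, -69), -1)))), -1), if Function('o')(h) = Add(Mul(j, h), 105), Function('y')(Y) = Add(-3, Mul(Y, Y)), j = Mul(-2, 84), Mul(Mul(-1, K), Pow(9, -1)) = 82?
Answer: Rational(269, 1064946) ≈ 0.00025260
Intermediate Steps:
K = -738 (K = Mul(-9, 82) = -738)
j = -168
Function('y')(Y) = Add(-3, Pow(Y, 2))
Function('o')(h) = Add(105, Mul(-168, h)) (Function('o')(h) = Add(Mul(-168, h), 105) = Add(105, Mul(-168, h)))
Pow(Add(Function('y')(-62), Function('o')(Mul(Add(-42, 104), Pow(Add(K, -69), -1)))), -1) = Pow(Add(Add(-3, Pow(-62, 2)), Add(105, Mul(-168, Mul(Add(-42, 104), Pow(Add(-738, -69), -1))))), -1) = Pow(Add(Add(-3, 3844), Add(105, Mul(-168, Mul(62, Pow(-807, -1))))), -1) = Pow(Add(3841, Add(105, Mul(-168, Mul(62, Rational(-1, 807))))), -1) = Pow(Add(3841, Add(105, Mul(-168, Rational(-62, 807)))), -1) = Pow(Add(3841, Add(105, Rational(3472, 269))), -1) = Pow(Add(3841, Rational(31717, 269)), -1) = Pow(Rational(1064946, 269), -1) = Rational(269, 1064946)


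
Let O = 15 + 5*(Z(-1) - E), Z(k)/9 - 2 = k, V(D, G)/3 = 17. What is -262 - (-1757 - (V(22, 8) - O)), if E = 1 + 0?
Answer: 1491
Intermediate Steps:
V(D, G) = 51 (V(D, G) = 3*17 = 51)
Z(k) = 18 + 9*k
E = 1
O = 55 (O = 15 + 5*((18 + 9*(-1)) - 1*1) = 15 + 5*((18 - 9) - 1) = 15 + 5*(9 - 1) = 15 + 5*8 = 15 + 40 = 55)
-262 - (-1757 - (V(22, 8) - O)) = -262 - (-1757 - (51 - 1*55)) = -262 - (-1757 - (51 - 55)) = -262 - (-1757 - 1*(-4)) = -262 - (-1757 + 4) = -262 - 1*(-1753) = -262 + 1753 = 1491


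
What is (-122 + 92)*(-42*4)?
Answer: 5040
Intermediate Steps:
(-122 + 92)*(-42*4) = -30*(-168) = 5040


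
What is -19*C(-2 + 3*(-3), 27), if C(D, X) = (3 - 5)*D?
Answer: -418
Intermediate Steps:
C(D, X) = -2*D
-19*C(-2 + 3*(-3), 27) = -(-38)*(-2 + 3*(-3)) = -(-38)*(-2 - 9) = -(-38)*(-11) = -19*22 = -418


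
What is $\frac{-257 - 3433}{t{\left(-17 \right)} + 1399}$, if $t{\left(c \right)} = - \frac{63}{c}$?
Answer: $- \frac{31365}{11923} \approx -2.6306$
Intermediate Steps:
$\frac{-257 - 3433}{t{\left(-17 \right)} + 1399} = \frac{-257 - 3433}{- \frac{63}{-17} + 1399} = - \frac{3690}{\left(-63\right) \left(- \frac{1}{17}\right) + 1399} = - \frac{3690}{\frac{63}{17} + 1399} = - \frac{3690}{\frac{23846}{17}} = \left(-3690\right) \frac{17}{23846} = - \frac{31365}{11923}$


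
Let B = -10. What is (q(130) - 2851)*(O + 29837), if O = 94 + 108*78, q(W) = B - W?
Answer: -114719805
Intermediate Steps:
q(W) = -10 - W
O = 8518 (O = 94 + 8424 = 8518)
(q(130) - 2851)*(O + 29837) = ((-10 - 1*130) - 2851)*(8518 + 29837) = ((-10 - 130) - 2851)*38355 = (-140 - 2851)*38355 = -2991*38355 = -114719805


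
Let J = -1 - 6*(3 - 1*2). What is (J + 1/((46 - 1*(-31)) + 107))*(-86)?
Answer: 55341/92 ≈ 601.53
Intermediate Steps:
J = -7 (J = -1 - 6*(3 - 2) = -1 - 6*1 = -1 - 6 = -7)
(J + 1/((46 - 1*(-31)) + 107))*(-86) = (-7 + 1/((46 - 1*(-31)) + 107))*(-86) = (-7 + 1/((46 + 31) + 107))*(-86) = (-7 + 1/(77 + 107))*(-86) = (-7 + 1/184)*(-86) = -1287/184*(-86) = 55341/92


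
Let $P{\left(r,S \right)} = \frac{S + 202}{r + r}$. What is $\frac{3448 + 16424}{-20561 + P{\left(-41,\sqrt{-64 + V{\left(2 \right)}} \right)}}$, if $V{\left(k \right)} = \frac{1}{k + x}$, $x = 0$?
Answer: $- \frac{5495352325632}{5686567859359} + \frac{1629504 i \sqrt{254}}{5686567859359} \approx -0.96637 + 4.5669 \cdot 10^{-6} i$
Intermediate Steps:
$V{\left(k \right)} = \frac{1}{k}$ ($V{\left(k \right)} = \frac{1}{k + 0} = \frac{1}{k}$)
$P{\left(r,S \right)} = \frac{202 + S}{2 r}$
$\frac{3448 + 16424}{-20561 + P{\left(-41,\sqrt{-64 + V{\left(2 \right)}} \right)}} = \frac{3448 + 16424}{-20561 + \frac{202 + \sqrt{-64 + \frac{1}{2}}}{2 \left(-41\right)}} = \frac{19872}{-20561 + \frac{1}{2} \left(- \frac{1}{41}\right) \left(202 + \sqrt{-64 + \frac{1}{2}}\right)} = \frac{19872}{-20561 + \frac{1}{2} \left(- \frac{1}{41}\right) \left(202 + \sqrt{- \frac{127}{2}}\right)} = \frac{19872}{-20561 + \frac{1}{2} \left(- \frac{1}{41}\right) \left(202 + \frac{i \sqrt{254}}{2}\right)} = \frac{19872}{-20561 - \left(\frac{101}{41} + \frac{i \sqrt{254}}{164}\right)} = \frac{19872}{- \frac{843102}{41} - \frac{i \sqrt{254}}{164}}$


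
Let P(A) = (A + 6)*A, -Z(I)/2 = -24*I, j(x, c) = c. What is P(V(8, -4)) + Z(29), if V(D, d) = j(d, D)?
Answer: 1504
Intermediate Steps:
V(D, d) = D
Z(I) = 48*I (Z(I) = -(-48)*I = 48*I)
P(A) = A*(6 + A) (P(A) = (6 + A)*A = A*(6 + A))
P(V(8, -4)) + Z(29) = 8*(6 + 8) + 48*29 = 8*14 + 1392 = 112 + 1392 = 1504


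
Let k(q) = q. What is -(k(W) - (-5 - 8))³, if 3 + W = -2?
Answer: -512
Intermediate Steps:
W = -5 (W = -3 - 2 = -5)
-(k(W) - (-5 - 8))³ = -(-5 - (-5 - 8))³ = -(-5 - 1*(-13))³ = -(-5 + 13)³ = -1*8³ = -1*512 = -512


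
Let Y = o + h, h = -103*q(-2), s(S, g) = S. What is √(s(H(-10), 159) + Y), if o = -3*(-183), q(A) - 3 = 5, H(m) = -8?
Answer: I*√283 ≈ 16.823*I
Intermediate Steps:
q(A) = 8 (q(A) = 3 + 5 = 8)
o = 549
h = -824 (h = -103*8 = -824)
Y = -275 (Y = 549 - 824 = -275)
√(s(H(-10), 159) + Y) = √(-8 - 275) = √(-283) = I*√283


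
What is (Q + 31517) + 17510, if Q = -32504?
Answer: 16523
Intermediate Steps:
(Q + 31517) + 17510 = (-32504 + 31517) + 17510 = -987 + 17510 = 16523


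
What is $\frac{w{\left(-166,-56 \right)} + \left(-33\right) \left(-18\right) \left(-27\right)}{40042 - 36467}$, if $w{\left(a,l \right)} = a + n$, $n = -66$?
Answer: $- \frac{3254}{715} \approx -4.551$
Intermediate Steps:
$w{\left(a,l \right)} = -66 + a$ ($w{\left(a,l \right)} = a - 66 = -66 + a$)
$\frac{w{\left(-166,-56 \right)} + \left(-33\right) \left(-18\right) \left(-27\right)}{40042 - 36467} = \frac{\left(-66 - 166\right) + \left(-33\right) \left(-18\right) \left(-27\right)}{40042 - 36467} = \frac{-232 + 594 \left(-27\right)}{3575} = \left(-232 - 16038\right) \frac{1}{3575} = \left(-16270\right) \frac{1}{3575} = - \frac{3254}{715}$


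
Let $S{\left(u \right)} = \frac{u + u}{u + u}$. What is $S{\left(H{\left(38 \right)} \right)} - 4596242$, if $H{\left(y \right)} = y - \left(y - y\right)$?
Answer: $-4596241$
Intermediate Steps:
$H{\left(y \right)} = y$ ($H{\left(y \right)} = y - 0 = y + 0 = y$)
$S{\left(u \right)} = 1$ ($S{\left(u \right)} = \frac{2 u}{2 u} = 2 u \frac{1}{2 u} = 1$)
$S{\left(H{\left(38 \right)} \right)} - 4596242 = 1 - 4596242 = -4596241$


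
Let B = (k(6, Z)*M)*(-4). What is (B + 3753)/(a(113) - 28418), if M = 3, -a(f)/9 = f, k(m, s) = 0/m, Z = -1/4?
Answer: -3753/29435 ≈ -0.12750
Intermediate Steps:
Z = -1/4 (Z = -1*1/4 = -1/4 ≈ -0.25000)
k(m, s) = 0
a(f) = -9*f
B = 0 (B = (0*3)*(-4) = 0*(-4) = 0)
(B + 3753)/(a(113) - 28418) = (0 + 3753)/(-9*113 - 28418) = 3753/(-1017 - 28418) = 3753/(-29435) = 3753*(-1/29435) = -3753/29435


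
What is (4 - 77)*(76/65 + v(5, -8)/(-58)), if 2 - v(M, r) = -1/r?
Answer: -2503097/30160 ≈ -82.994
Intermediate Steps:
v(M, r) = 2 + 1/r (v(M, r) = 2 - (-1)/r = 2 + 1/r)
(4 - 77)*(76/65 + v(5, -8)/(-58)) = (4 - 77)*(76/65 + (2 + 1/(-8))/(-58)) = -73*(76*(1/65) + (2 - ⅛)*(-1/58)) = -73*(76/65 + (15/8)*(-1/58)) = -73*(76/65 - 15/464) = -73*34289/30160 = -2503097/30160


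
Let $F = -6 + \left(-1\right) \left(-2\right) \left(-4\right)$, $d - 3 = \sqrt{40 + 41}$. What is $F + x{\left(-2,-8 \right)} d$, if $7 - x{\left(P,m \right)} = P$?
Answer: $94$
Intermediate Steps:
$x{\left(P,m \right)} = 7 - P$
$d = 12$ ($d = 3 + \sqrt{40 + 41} = 3 + \sqrt{81} = 3 + 9 = 12$)
$F = -14$ ($F = -6 + 2 \left(-4\right) = -6 - 8 = -14$)
$F + x{\left(-2,-8 \right)} d = -14 + \left(7 - -2\right) 12 = -14 + \left(7 + 2\right) 12 = -14 + 9 \cdot 12 = -14 + 108 = 94$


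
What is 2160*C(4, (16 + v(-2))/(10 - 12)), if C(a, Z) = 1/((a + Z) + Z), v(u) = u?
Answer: -216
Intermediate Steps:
C(a, Z) = 1/(a + 2*Z) (C(a, Z) = 1/((Z + a) + Z) = 1/(a + 2*Z))
2160*C(4, (16 + v(-2))/(10 - 12)) = 2160/(4 + 2*((16 - 2)/(10 - 12))) = 2160/(4 + 2*(14/(-2))) = 2160/(4 + 2*(14*(-1/2))) = 2160/(4 + 2*(-7)) = 2160/(4 - 14) = 2160/(-10) = 2160*(-1/10) = -216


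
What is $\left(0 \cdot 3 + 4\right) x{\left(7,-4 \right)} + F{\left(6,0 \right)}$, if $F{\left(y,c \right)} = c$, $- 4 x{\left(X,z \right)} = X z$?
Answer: $28$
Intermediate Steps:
$x{\left(X,z \right)} = - \frac{X z}{4}$
$\left(0 \cdot 3 + 4\right) x{\left(7,-4 \right)} + F{\left(6,0 \right)} = \left(0 \cdot 3 + 4\right) \left(\left(- \frac{1}{4}\right) 7 \left(-4\right)\right) + 0 = \left(0 + 4\right) 7 + 0 = 4 \cdot 7 + 0 = 28 + 0 = 28$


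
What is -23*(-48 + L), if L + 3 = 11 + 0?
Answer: 920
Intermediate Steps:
L = 8 (L = -3 + (11 + 0) = -3 + 11 = 8)
-23*(-48 + L) = -23*(-48 + 8) = -23*(-40) = 920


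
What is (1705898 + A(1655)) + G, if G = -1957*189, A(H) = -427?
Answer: 1335598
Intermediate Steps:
G = -369873
(1705898 + A(1655)) + G = (1705898 - 427) - 369873 = 1705471 - 369873 = 1335598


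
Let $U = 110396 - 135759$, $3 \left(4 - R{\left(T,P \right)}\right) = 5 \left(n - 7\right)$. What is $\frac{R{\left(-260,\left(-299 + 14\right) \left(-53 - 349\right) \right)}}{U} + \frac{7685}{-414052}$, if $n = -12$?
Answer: $- \frac{629047529}{31504802628} \approx -0.019967$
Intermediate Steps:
$R{\left(T,P \right)} = \frac{107}{3}$ ($R{\left(T,P \right)} = 4 - \frac{5 \left(-12 - 7\right)}{3} = 4 - \frac{5 \left(-19\right)}{3} = 4 - - \frac{95}{3} = 4 + \frac{95}{3} = \frac{107}{3}$)
$U = -25363$ ($U = 110396 - 135759 = -25363$)
$\frac{R{\left(-260,\left(-299 + 14\right) \left(-53 - 349\right) \right)}}{U} + \frac{7685}{-414052} = \frac{107}{3 \left(-25363\right)} + \frac{7685}{-414052} = \frac{107}{3} \left(- \frac{1}{25363}\right) + 7685 \left(- \frac{1}{414052}\right) = - \frac{107}{76089} - \frac{7685}{414052} = - \frac{629047529}{31504802628}$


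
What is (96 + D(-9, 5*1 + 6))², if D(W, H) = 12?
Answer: 11664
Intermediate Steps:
(96 + D(-9, 5*1 + 6))² = (96 + 12)² = 108² = 11664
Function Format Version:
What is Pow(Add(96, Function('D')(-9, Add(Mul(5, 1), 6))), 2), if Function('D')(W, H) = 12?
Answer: 11664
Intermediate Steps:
Pow(Add(96, Function('D')(-9, Add(Mul(5, 1), 6))), 2) = Pow(Add(96, 12), 2) = Pow(108, 2) = 11664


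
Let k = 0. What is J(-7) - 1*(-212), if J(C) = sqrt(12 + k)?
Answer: 212 + 2*sqrt(3) ≈ 215.46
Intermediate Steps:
J(C) = 2*sqrt(3) (J(C) = sqrt(12 + 0) = sqrt(12) = 2*sqrt(3))
J(-7) - 1*(-212) = 2*sqrt(3) - 1*(-212) = 2*sqrt(3) + 212 = 212 + 2*sqrt(3)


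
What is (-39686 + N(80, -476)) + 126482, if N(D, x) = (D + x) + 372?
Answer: 86772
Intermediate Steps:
N(D, x) = 372 + D + x
(-39686 + N(80, -476)) + 126482 = (-39686 + (372 + 80 - 476)) + 126482 = (-39686 - 24) + 126482 = -39710 + 126482 = 86772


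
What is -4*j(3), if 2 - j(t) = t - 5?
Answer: -16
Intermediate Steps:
j(t) = 7 - t (j(t) = 2 - (t - 5) = 2 - (-5 + t) = 2 + (5 - t) = 7 - t)
-4*j(3) = -4*(7 - 1*3) = -4*(7 - 3) = -4*4 = -16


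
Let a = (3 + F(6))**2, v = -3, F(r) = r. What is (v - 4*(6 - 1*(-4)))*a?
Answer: -3483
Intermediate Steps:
a = 81 (a = (3 + 6)**2 = 9**2 = 81)
(v - 4*(6 - 1*(-4)))*a = (-3 - 4*(6 - 1*(-4)))*81 = (-3 - 4*(6 + 4))*81 = (-3 - 4*10)*81 = (-3 - 40)*81 = -43*81 = -3483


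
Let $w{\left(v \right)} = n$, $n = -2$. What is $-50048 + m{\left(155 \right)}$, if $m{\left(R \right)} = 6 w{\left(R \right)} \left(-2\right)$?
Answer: $-50024$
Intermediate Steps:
$w{\left(v \right)} = -2$
$m{\left(R \right)} = 24$ ($m{\left(R \right)} = 6 \left(-2\right) \left(-2\right) = \left(-12\right) \left(-2\right) = 24$)
$-50048 + m{\left(155 \right)} = -50048 + 24 = -50024$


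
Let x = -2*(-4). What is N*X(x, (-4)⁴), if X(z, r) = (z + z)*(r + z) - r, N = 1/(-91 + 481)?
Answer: 1984/195 ≈ 10.174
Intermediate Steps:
N = 1/390 ≈ 0.0025641
x = 8
X(z, r) = -r + 2*z*(r + z) (X(z, r) = (2*z)*(r + z) - r = 2*z*(r + z) - r = -r + 2*z*(r + z))
N*X(x, (-4)⁴) = (-1*(-4)⁴ + 2*8² + 2*(-4)⁴*8)/390 = (-1*256 + 2*64 + 2*256*8)/390 = (-256 + 128 + 4096)/390 = (1/390)*3968 = 1984/195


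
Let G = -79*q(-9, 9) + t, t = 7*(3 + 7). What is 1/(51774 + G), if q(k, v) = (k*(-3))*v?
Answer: 1/32647 ≈ 3.0631e-5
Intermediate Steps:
q(k, v) = -3*k*v (q(k, v) = (-3*k)*v = -3*k*v)
t = 70 (t = 7*10 = 70)
G = -19127 (G = -(-237)*(-9)*9 + 70 = -79*243 + 70 = -19197 + 70 = -19127)
1/(51774 + G) = 1/(51774 - 19127) = 1/32647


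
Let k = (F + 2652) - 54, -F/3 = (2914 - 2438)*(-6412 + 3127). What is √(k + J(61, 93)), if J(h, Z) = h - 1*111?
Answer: 2*√1173382 ≈ 2166.5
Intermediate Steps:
J(h, Z) = -111 + h (J(h, Z) = h - 111 = -111 + h)
F = 4690980 (F = -3*(2914 - 2438)*(-6412 + 3127) = -1428*(-3285) = -3*(-1563660) = 4690980)
k = 4693578 (k = (4690980 + 2652) - 54 = 4693632 - 54 = 4693578)
√(k + J(61, 93)) = √(4693578 + (-111 + 61)) = √(4693578 - 50) = √4693528 = 2*√1173382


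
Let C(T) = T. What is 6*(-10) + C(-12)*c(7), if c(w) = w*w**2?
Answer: -4176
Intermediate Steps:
c(w) = w**3
6*(-10) + C(-12)*c(7) = 6*(-10) - 12*7**3 = -60 - 12*343 = -60 - 4116 = -4176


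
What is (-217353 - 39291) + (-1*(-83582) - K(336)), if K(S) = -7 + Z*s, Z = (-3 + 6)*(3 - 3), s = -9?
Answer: -173055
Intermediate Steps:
Z = 0 (Z = 3*0 = 0)
K(S) = -7 (K(S) = -7 + 0*(-9) = -7 + 0 = -7)
(-217353 - 39291) + (-1*(-83582) - K(336)) = (-217353 - 39291) + (-1*(-83582) - 1*(-7)) = -256644 + (83582 + 7) = -256644 + 83589 = -173055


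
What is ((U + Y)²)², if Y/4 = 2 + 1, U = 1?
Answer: 28561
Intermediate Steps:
Y = 12 (Y = 4*(2 + 1) = 4*3 = 12)
((U + Y)²)² = ((1 + 12)²)² = (13²)² = 169² = 28561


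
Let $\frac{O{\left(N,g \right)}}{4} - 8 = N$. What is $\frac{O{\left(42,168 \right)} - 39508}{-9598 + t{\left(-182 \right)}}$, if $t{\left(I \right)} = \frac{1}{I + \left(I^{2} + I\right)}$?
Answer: $\frac{1287730080}{314430479} \approx 4.0954$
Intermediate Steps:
$O{\left(N,g \right)} = 32 + 4 N$
$t{\left(I \right)} = \frac{1}{I^{2} + 2 I}$ ($t{\left(I \right)} = \frac{1}{I + \left(I + I^{2}\right)} = \frac{1}{I^{2} + 2 I}$)
$\frac{O{\left(42,168 \right)} - 39508}{-9598 + t{\left(-182 \right)}} = \frac{\left(32 + 4 \cdot 42\right) - 39508}{-9598 + \frac{1}{\left(-182\right) \left(2 - 182\right)}} = \frac{\left(32 + 168\right) - 39508}{-9598 - \frac{1}{182 \left(-180\right)}} = \frac{200 - 39508}{-9598 - - \frac{1}{32760}} = - \frac{39308}{-9598 + \frac{1}{32760}} = - \frac{39308}{- \frac{314430479}{32760}} = \left(-39308\right) \left(- \frac{32760}{314430479}\right) = \frac{1287730080}{314430479}$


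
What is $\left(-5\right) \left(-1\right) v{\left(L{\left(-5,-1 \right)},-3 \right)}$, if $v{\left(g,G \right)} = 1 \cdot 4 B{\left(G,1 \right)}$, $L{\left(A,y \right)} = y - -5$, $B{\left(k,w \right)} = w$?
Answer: $20$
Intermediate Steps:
$L{\left(A,y \right)} = 5 + y$ ($L{\left(A,y \right)} = y + 5 = 5 + y$)
$v{\left(g,G \right)} = 4$ ($v{\left(g,G \right)} = 1 \cdot 4 \cdot 1 = 4 \cdot 1 = 4$)
$\left(-5\right) \left(-1\right) v{\left(L{\left(-5,-1 \right)},-3 \right)} = \left(-5\right) \left(-1\right) 4 = 5 \cdot 4 = 20$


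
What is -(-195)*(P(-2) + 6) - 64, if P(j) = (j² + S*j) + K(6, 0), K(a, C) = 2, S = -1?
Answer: 2666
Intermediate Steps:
P(j) = 2 + j² - j (P(j) = (j² - j) + 2 = 2 + j² - j)
-(-195)*(P(-2) + 6) - 64 = -(-195)*((2 + (-2)² - 1*(-2)) + 6) - 64 = -(-195)*((2 + 4 + 2) + 6) - 64 = -(-195)*(8 + 6) - 64 = -(-195)*14 - 64 = -65*(-42) - 64 = 2730 - 64 = 2666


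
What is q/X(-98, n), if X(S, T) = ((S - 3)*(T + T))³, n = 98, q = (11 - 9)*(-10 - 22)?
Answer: 1/121213882349 ≈ 8.2499e-12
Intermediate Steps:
q = -64 (q = 2*(-32) = -64)
X(S, T) = 8*T³*(-3 + S)³ (X(S, T) = ((-3 + S)*(2*T))³ = (2*T*(-3 + S))³ = 8*T³*(-3 + S)³)
q/X(-98, n) = -64*1/(7529536*(-3 - 98)³) = -64/(8*941192*(-101)³) = -64/(8*941192*(-1030301)) = -64/(-7757688470336) = -64*(-1/7757688470336) = 1/121213882349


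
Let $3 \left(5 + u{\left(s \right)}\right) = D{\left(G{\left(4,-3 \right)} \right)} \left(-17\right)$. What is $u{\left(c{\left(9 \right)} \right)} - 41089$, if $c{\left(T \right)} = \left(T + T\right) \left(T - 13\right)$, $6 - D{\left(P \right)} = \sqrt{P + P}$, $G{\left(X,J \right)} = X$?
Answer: $-41128 + \frac{34 \sqrt{2}}{3} \approx -41112.0$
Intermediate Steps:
$D{\left(P \right)} = 6 - \sqrt{2} \sqrt{P}$ ($D{\left(P \right)} = 6 - \sqrt{P + P} = 6 - \sqrt{2 P} = 6 - \sqrt{2} \sqrt{P}$)
$c{\left(T \right)} = 2 T \left(-13 + T\right)$
$u{\left(s \right)} = -39 + \frac{34 \sqrt{2}}{3}$ ($u{\left(s \right)} = -5 + \frac{\left(6 - \sqrt{2} \sqrt{4}\right) \left(-17\right)}{3} = -5 + \frac{\left(6 - \sqrt{2} \cdot 2\right) \left(-17\right)}{3} = -5 + \frac{\left(6 - 2 \sqrt{2}\right) \left(-17\right)}{3} = -5 + \frac{-102 + 34 \sqrt{2}}{3} = -5 - \left(34 - \frac{34 \sqrt{2}}{3}\right) = -39 + \frac{34 \sqrt{2}}{3}$)
$u{\left(c{\left(9 \right)} \right)} - 41089 = \left(-39 + \frac{34 \sqrt{2}}{3}\right) - 41089 = -41128 + \frac{34 \sqrt{2}}{3}$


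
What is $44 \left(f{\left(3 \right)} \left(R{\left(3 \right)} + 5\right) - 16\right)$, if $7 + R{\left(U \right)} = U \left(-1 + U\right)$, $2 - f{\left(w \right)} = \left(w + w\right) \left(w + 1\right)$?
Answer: $-4576$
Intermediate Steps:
$f{\left(w \right)} = 2 - 2 w \left(1 + w\right)$ ($f{\left(w \right)} = 2 - \left(w + w\right) \left(w + 1\right) = 2 - 2 w \left(1 + w\right)$)
$R{\left(U \right)} = -7 + U \left(-1 + U\right)$
$44 \left(f{\left(3 \right)} \left(R{\left(3 \right)} + 5\right) - 16\right) = 44 \left(\left(2 - 6 - 2 \cdot 3^{2}\right) \left(\left(-7 + 3^{2} - 3\right) + 5\right) - 16\right) = 44 \left(\left(2 - 6 - 18\right) \left(\left(-7 + 9 - 3\right) + 5\right) - 16\right) = 44 \left(\left(2 - 6 - 18\right) \left(-1 + 5\right) - 16\right) = 44 \left(\left(-22\right) 4 - 16\right) = 44 \left(-88 - 16\right) = 44 \left(-104\right) = -4576$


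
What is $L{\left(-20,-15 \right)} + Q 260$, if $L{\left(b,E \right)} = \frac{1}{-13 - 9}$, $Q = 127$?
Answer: $\frac{726439}{22} \approx 33020.0$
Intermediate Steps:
$L{\left(b,E \right)} = - \frac{1}{22}$ ($L{\left(b,E \right)} = \frac{1}{-22} = - \frac{1}{22}$)
$L{\left(-20,-15 \right)} + Q 260 = - \frac{1}{22} + 127 \cdot 260 = - \frac{1}{22} + 33020 = \frac{726439}{22}$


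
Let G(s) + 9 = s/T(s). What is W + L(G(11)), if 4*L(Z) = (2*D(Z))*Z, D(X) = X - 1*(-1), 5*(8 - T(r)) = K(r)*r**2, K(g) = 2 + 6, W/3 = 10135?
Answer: 52431474993/1722368 ≈ 30442.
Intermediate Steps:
W = 30405 (W = 3*10135 = 30405)
K(g) = 8
T(r) = 8 - 8*r**2/5
D(X) = 1 + X (D(X) = X + 1 = 1 + X)
G(s) = -9 + s/(8 - 8*s**2/5)
L(Z) = Z*(2 + 2*Z)/4 (L(Z) = ((2*(1 + Z))*Z)/4 = ((2 + 2*Z)*Z)/4 = (Z*(2 + 2*Z))/4 = Z*(2 + 2*Z)/4)
W + L(G(11)) = 30405 + ((360 - 72*11**2 - 5*11)/(8*(-5 + 11**2)))*(1 + (360 - 72*11**2 - 5*11)/(8*(-5 + 11**2)))/2 = 30405 + ((360 - 72*121 - 55)/(8*(-5 + 121)))*(1 + (360 - 72*121 - 55)/(8*(-5 + 121)))/2 = 30405 + ((1/8)*(360 - 8712 - 55)/116)*(1 + (1/8)*(360 - 8712 - 55)/116)/2 = 30405 + ((1/8)*(1/116)*(-8407))*(1 + (1/8)*(1/116)*(-8407))/2 = 30405 + (1/2)*(-8407/928)*(1 - 8407/928) = 30405 + (1/2)*(-8407/928)*(-7479/928) = 30405 + 62875953/1722368 = 52431474993/1722368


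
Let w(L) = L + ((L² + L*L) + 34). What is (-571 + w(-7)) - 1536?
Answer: -1982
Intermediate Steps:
w(L) = 34 + L + 2*L² (w(L) = L + ((L² + L²) + 34) = L + (2*L² + 34) = L + (34 + 2*L²) = 34 + L + 2*L²)
(-571 + w(-7)) - 1536 = (-571 + (34 - 7 + 2*(-7)²)) - 1536 = (-571 + (34 - 7 + 2*49)) - 1536 = (-571 + (34 - 7 + 98)) - 1536 = (-571 + 125) - 1536 = -446 - 1536 = -1982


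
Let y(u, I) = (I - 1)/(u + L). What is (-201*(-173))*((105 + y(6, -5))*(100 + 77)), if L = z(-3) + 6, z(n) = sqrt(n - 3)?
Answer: 16082547273/25 + 6154821*I*sqrt(6)/25 ≈ 6.433e+8 + 6.0305e+5*I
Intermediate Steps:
z(n) = sqrt(-3 + n)
L = 6 + I*sqrt(6) (L = sqrt(-3 - 3) + 6 = sqrt(-6) + 6 = I*sqrt(6) + 6 = 6 + I*sqrt(6) ≈ 6.0 + 2.4495*I)
y(u, I) = (-1 + I)/(6 + u + I*sqrt(6)) (y(u, I) = (I - 1)/(u + (6 + I*sqrt(6))) = (-1 + I)/(6 + u + I*sqrt(6)))
(-201*(-173))*((105 + y(6, -5))*(100 + 77)) = (-201*(-173))*((105 + (-1 - 5)/(6 + 6 + I*sqrt(6)))*(100 + 77)) = 34773*((105 - 6/(12 + I*sqrt(6)))*177) = 34773*(18585 - 1062/(12 + I*sqrt(6))) = 646256205 - 36928926/(12 + I*sqrt(6))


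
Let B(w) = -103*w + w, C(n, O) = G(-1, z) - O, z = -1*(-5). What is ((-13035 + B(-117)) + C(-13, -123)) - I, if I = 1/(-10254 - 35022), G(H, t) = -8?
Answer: -44642135/45276 ≈ -986.00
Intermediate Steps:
z = 5
C(n, O) = -8 - O
I = -1/45276 (I = 1/(-45276) = -1/45276 ≈ -2.2087e-5)
B(w) = -102*w
((-13035 + B(-117)) + C(-13, -123)) - I = ((-13035 - 102*(-117)) + (-8 - 1*(-123))) - 1*(-1/45276) = ((-13035 + 11934) + (-8 + 123)) + 1/45276 = (-1101 + 115) + 1/45276 = -986 + 1/45276 = -44642135/45276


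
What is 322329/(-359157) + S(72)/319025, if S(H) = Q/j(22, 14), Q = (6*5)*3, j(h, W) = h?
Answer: -75408329294/84025378745 ≈ -0.89745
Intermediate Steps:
Q = 90 (Q = 30*3 = 90)
S(H) = 45/11 (S(H) = 90/22 = 90*(1/22) = 45/11)
322329/(-359157) + S(72)/319025 = 322329/(-359157) + (45/11)/319025 = 322329*(-1/359157) + (45/11)*(1/319025) = -107443/119719 + 9/701855 = -75408329294/84025378745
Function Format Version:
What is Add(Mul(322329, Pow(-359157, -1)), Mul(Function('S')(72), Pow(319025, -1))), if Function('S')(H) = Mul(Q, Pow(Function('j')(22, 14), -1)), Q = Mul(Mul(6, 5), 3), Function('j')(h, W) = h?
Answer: Rational(-75408329294, 84025378745) ≈ -0.89745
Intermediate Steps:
Q = 90 (Q = Mul(30, 3) = 90)
Function('S')(H) = Rational(45, 11) (Function('S')(H) = Mul(90, Pow(22, -1)) = Mul(90, Rational(1, 22)) = Rational(45, 11))
Add(Mul(322329, Pow(-359157, -1)), Mul(Function('S')(72), Pow(319025, -1))) = Add(Mul(322329, Pow(-359157, -1)), Mul(Rational(45, 11), Pow(319025, -1))) = Add(Mul(322329, Rational(-1, 359157)), Mul(Rational(45, 11), Rational(1, 319025))) = Add(Rational(-107443, 119719), Rational(9, 701855)) = Rational(-75408329294, 84025378745)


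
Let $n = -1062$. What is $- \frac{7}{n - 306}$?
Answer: $\frac{7}{1368} \approx 0.005117$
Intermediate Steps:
$- \frac{7}{n - 306} = - \frac{7}{-1062 - 306} = - \frac{7}{-1368} = \left(-7\right) \left(- \frac{1}{1368}\right) = \frac{7}{1368}$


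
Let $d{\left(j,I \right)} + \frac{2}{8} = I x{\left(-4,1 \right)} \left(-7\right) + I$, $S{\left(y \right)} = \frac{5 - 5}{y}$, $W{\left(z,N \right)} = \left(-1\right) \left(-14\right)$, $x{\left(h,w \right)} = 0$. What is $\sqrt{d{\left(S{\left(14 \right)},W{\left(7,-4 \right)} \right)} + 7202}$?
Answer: $\frac{3 \sqrt{3207}}{2} \approx 84.946$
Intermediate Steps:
$W{\left(z,N \right)} = 14$
$S{\left(y \right)} = 0$ ($S{\left(y \right)} = \frac{0}{y} = 0$)
$d{\left(j,I \right)} = - \frac{1}{4} + I$ ($d{\left(j,I \right)} = - \frac{1}{4} + \left(I 0 \left(-7\right) + I\right) = - \frac{1}{4} + \left(0 \left(-7\right) + I\right) = - \frac{1}{4} + \left(0 + I\right) = - \frac{1}{4} + I$)
$\sqrt{d{\left(S{\left(14 \right)},W{\left(7,-4 \right)} \right)} + 7202} = \sqrt{\left(- \frac{1}{4} + 14\right) + 7202} = \sqrt{\frac{55}{4} + 7202} = \sqrt{\frac{28863}{4}} = \frac{3 \sqrt{3207}}{2}$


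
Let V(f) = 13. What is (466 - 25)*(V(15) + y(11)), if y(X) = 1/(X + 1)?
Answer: 23079/4 ≈ 5769.8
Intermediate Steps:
y(X) = 1/(1 + X)
(466 - 25)*(V(15) + y(11)) = (466 - 25)*(13 + 1/(1 + 11)) = 441*(13 + 1/12) = 441*(157/12) = 23079/4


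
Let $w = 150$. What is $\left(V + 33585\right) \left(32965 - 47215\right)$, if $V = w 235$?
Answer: $-980898750$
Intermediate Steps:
$V = 35250$ ($V = 150 \cdot 235 = 35250$)
$\left(V + 33585\right) \left(32965 - 47215\right) = \left(35250 + 33585\right) \left(32965 - 47215\right) = 68835 \left(-14250\right) = -980898750$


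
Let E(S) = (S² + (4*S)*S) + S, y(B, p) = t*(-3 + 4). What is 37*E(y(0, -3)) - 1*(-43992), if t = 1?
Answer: 44214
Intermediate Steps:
y(B, p) = 1 (y(B, p) = 1*(-3 + 4) = 1*1 = 1)
E(S) = S + 5*S² (E(S) = (S² + 4*S²) + S = 5*S² + S = S + 5*S²)
37*E(y(0, -3)) - 1*(-43992) = 37*(1*(1 + 5*1)) - 1*(-43992) = 37*(1*(1 + 5)) + 43992 = 37*(1*6) + 43992 = 37*6 + 43992 = 222 + 43992 = 44214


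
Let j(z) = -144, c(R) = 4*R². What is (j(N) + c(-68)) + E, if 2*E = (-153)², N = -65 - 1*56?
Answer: 60113/2 ≈ 30057.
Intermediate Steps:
N = -121 (N = -65 - 56 = -121)
E = 23409/2 (E = (½)*(-153)² = (½)*23409 = 23409/2 ≈ 11705.)
(j(N) + c(-68)) + E = (-144 + 4*(-68)²) + 23409/2 = (-144 + 4*4624) + 23409/2 = (-144 + 18496) + 23409/2 = 18352 + 23409/2 = 60113/2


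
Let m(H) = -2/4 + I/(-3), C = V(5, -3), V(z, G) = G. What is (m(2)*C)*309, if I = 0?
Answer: 927/2 ≈ 463.50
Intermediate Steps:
C = -3
m(H) = -½ (m(H) = -2/4 + 0/(-3) = -2*¼ + 0*(-⅓) = -½ + 0 = -½)
(m(2)*C)*309 = -½*(-3)*309 = (3/2)*309 = 927/2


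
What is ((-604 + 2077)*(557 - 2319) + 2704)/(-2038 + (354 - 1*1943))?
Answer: 2592722/3627 ≈ 714.84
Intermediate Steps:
((-604 + 2077)*(557 - 2319) + 2704)/(-2038 + (354 - 1*1943)) = (1473*(-1762) + 2704)/(-2038 + (354 - 1943)) = (-2595426 + 2704)/(-2038 - 1589) = -2592722/(-3627) = -2592722*(-1/3627) = 2592722/3627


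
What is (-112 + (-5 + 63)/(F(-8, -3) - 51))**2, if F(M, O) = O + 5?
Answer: 30758116/2401 ≈ 12811.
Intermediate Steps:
F(M, O) = 5 + O
(-112 + (-5 + 63)/(F(-8, -3) - 51))**2 = (-112 + (-5 + 63)/((5 - 3) - 51))**2 = (-112 + 58/(2 - 51))**2 = (-112 + 58/(-49))**2 = (-112 + 58*(-1/49))**2 = (-112 - 58/49)**2 = (-5546/49)**2 = 30758116/2401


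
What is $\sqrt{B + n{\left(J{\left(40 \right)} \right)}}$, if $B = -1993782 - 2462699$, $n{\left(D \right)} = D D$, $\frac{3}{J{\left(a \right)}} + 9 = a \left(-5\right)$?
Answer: $\frac{2 i \sqrt{48665886638}}{209} \approx 2111.0 i$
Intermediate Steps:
$J{\left(a \right)} = \frac{3}{-9 - 5 a}$ ($J{\left(a \right)} = \frac{3}{-9 + a \left(-5\right)} = \frac{3}{-9 - 5 a}$)
$n{\left(D \right)} = D^{2}$
$B = -4456481$ ($B = -1993782 - 2462699 = -4456481$)
$\sqrt{B + n{\left(J{\left(40 \right)} \right)}} = \sqrt{-4456481 + \left(- \frac{3}{9 + 5 \cdot 40}\right)^{2}} = \sqrt{-4456481 + \left(- \frac{3}{9 + 200}\right)^{2}} = \sqrt{-4456481 + \left(- \frac{3}{209}\right)^{2}} = \sqrt{-4456481 + \frac{9}{43681}} = \sqrt{- \frac{194663546552}{43681}} = \frac{2 i \sqrt{48665886638}}{209}$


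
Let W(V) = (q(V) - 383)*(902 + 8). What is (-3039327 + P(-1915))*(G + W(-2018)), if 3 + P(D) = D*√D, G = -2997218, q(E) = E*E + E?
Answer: -11247444020562960 - 7086711643480*I*√1915 ≈ -1.1247e+16 - 3.1012e+14*I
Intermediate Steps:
q(E) = E + E² (q(E) = E² + E = E + E²)
W(V) = -348530 + 910*V*(1 + V) (W(V) = (V*(1 + V) - 383)*(902 + 8) = (-383 + V*(1 + V))*910 = -348530 + 910*V*(1 + V))
P(D) = -3 + D^(3/2) (P(D) = -3 + D*√D = -3 + D^(3/2))
(-3039327 + P(-1915))*(G + W(-2018)) = (-3039327 + (-3 + (-1915)^(3/2)))*(-2997218 + (-348530 + 910*(-2018)*(1 - 2018))) = (-3039327 + (-3 - 1915*I*√1915))*(-2997218 + (-348530 + 910*(-2018)*(-2017))) = (-3039330 - 1915*I*√1915)*(-2997218 + (-348530 + 3703978460)) = (-3039330 - 1915*I*√1915)*(-2997218 + 3703629930) = (-3039330 - 1915*I*√1915)*3700632712 = -11247444020562960 - 7086711643480*I*√1915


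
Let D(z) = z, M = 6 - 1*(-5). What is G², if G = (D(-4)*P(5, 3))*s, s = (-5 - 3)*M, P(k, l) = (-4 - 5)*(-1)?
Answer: 10036224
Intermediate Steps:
M = 11 (M = 6 + 5 = 11)
P(k, l) = 9 (P(k, l) = -9*(-1) = 9)
s = -88 (s = (-5 - 3)*11 = -8*11 = -88)
G = 3168 (G = -4*9*(-88) = -36*(-88) = 3168)
G² = 3168² = 10036224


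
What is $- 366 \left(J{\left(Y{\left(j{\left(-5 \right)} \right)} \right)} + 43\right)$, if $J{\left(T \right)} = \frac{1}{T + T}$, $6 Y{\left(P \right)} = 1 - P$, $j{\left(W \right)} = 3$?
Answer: $-15189$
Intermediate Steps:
$Y{\left(P \right)} = \frac{1}{6} - \frac{P}{6}$ ($Y{\left(P \right)} = \frac{1 - P}{6} = \frac{1}{6} - \frac{P}{6}$)
$J{\left(T \right)} = \frac{1}{2 T}$
$- 366 \left(J{\left(Y{\left(j{\left(-5 \right)} \right)} \right)} + 43\right) = - 366 \left(\frac{1}{2 \left(\frac{1}{6} - \frac{1}{2}\right)} + 43\right) = - 366 \left(\frac{1}{2 \left(- \frac{1}{3}\right)} + 43\right) = - 366 \left(\frac{1}{2} \left(-3\right) + 43\right) = - 366 \left(- \frac{3}{2} + 43\right) = \left(-366\right) \frac{83}{2} = -15189$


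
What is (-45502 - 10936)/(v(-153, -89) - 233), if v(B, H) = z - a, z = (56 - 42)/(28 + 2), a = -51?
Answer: 846570/2723 ≈ 310.90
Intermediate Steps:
z = 7/15 (z = 14/30 = 14*(1/30) = 7/15 ≈ 0.46667)
v(B, H) = 772/15 (v(B, H) = 7/15 - 1*(-51) = 7/15 + 51 = 772/15)
(-45502 - 10936)/(v(-153, -89) - 233) = (-45502 - 10936)/(772/15 - 233) = -56438/(-2723/15) = -56438*(-15/2723) = 846570/2723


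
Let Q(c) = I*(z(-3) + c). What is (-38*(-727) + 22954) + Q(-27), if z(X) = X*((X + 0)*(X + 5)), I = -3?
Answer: 50607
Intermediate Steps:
z(X) = X²*(5 + X) (z(X) = X*(X*(5 + X)) = X²*(5 + X))
Q(c) = -54 - 3*c (Q(c) = -3*((-3)²*(5 - 3) + c) = -3*(9*2 + c) = -3*(18 + c) = -54 - 3*c)
(-38*(-727) + 22954) + Q(-27) = (-38*(-727) + 22954) + (-54 - 3*(-27)) = (27626 + 22954) + (-54 + 81) = 50580 + 27 = 50607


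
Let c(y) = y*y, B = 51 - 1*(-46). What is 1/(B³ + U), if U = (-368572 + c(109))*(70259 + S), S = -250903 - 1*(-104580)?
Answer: 1/27132256897 ≈ 3.6857e-11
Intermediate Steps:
S = -146323 (S = -250903 + 104580 = -146323)
B = 97 (B = 51 + 46 = 97)
c(y) = y²
U = 27131344224 (U = (-368572 + 109²)*(70259 - 146323) = (-368572 + 11881)*(-76064) = -356691*(-76064) = 27131344224)
1/(B³ + U) = 1/(97³ + 27131344224) = 1/(912673 + 27131344224) = 1/27132256897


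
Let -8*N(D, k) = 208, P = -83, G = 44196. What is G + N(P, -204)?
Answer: 44170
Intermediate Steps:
N(D, k) = -26 (N(D, k) = -1/8*208 = -26)
G + N(P, -204) = 44196 - 26 = 44170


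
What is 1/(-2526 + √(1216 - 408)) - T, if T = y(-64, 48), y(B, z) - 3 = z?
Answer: -162687897/3189934 - √202/3189934 ≈ -51.000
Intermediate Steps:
y(B, z) = 3 + z
T = 51 (T = 3 + 48 = 51)
1/(-2526 + √(1216 - 408)) - T = 1/(-2526 + √(1216 - 408)) - 1*51 = 1/(-2526 + √808) - 51 = 1/(-2526 + 2*√202) - 51 = -51 + 1/(-2526 + 2*√202)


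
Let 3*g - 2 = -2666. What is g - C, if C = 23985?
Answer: -24873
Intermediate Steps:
g = -888 (g = ⅔ + (⅓)*(-2666) = ⅔ - 2666/3 = -888)
g - C = -888 - 1*23985 = -888 - 23985 = -24873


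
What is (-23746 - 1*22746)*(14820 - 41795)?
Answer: 1254121700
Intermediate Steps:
(-23746 - 1*22746)*(14820 - 41795) = (-23746 - 22746)*(-26975) = -46492*(-26975) = 1254121700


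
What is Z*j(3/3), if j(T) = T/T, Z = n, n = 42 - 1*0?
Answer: 42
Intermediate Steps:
n = 42 (n = 42 + 0 = 42)
Z = 42
j(T) = 1
Z*j(3/3) = 42*1 = 42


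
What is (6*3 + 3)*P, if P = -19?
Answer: -399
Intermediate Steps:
(6*3 + 3)*P = (6*3 + 3)*(-19) = (18 + 3)*(-19) = 21*(-19) = -399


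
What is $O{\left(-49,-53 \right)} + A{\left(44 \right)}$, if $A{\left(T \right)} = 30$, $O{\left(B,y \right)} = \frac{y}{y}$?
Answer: $31$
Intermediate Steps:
$O{\left(B,y \right)} = 1$
$O{\left(-49,-53 \right)} + A{\left(44 \right)} = 1 + 30 = 31$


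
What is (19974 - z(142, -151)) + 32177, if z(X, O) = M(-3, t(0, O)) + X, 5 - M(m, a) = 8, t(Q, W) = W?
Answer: 52012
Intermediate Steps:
M(m, a) = -3 (M(m, a) = 5 - 1*8 = 5 - 8 = -3)
z(X, O) = -3 + X
(19974 - z(142, -151)) + 32177 = (19974 - (-3 + 142)) + 32177 = (19974 - 1*139) + 32177 = (19974 - 139) + 32177 = 19835 + 32177 = 52012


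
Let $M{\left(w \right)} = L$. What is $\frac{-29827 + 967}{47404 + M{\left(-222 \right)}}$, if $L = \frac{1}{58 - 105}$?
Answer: $- \frac{1356420}{2227987} \approx -0.60881$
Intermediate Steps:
$L = - \frac{1}{47}$ ($L = \frac{1}{-47} = - \frac{1}{47} \approx -0.021277$)
$M{\left(w \right)} = - \frac{1}{47}$
$\frac{-29827 + 967}{47404 + M{\left(-222 \right)}} = \frac{-29827 + 967}{47404 - \frac{1}{47}} = - \frac{28860}{\frac{2227987}{47}} = \left(-28860\right) \frac{47}{2227987} = - \frac{1356420}{2227987}$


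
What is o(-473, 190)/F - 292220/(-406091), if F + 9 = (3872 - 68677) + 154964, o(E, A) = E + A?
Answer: 26228709247/36609103650 ≈ 0.71645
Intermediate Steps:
o(E, A) = A + E
F = 90150 (F = -9 + ((3872 - 68677) + 154964) = -9 + (-64805 + 154964) = -9 + 90159 = 90150)
o(-473, 190)/F - 292220/(-406091) = (190 - 473)/90150 - 292220/(-406091) = -283*1/90150 - 292220*(-1/406091) = -283/90150 + 292220/406091 = 26228709247/36609103650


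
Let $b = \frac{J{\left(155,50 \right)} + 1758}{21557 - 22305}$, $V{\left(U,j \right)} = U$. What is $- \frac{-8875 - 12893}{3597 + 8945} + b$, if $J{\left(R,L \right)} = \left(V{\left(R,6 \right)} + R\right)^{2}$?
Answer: $- \frac{302763143}{2345354} \approx -129.09$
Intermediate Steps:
$J{\left(R,L \right)} = 4 R^{2}$ ($J{\left(R,L \right)} = \left(R + R\right)^{2} = \left(2 R\right)^{2} = 4 R^{2}$)
$b = - \frac{48929}{374}$ ($b = \frac{4 \cdot 155^{2} + 1758}{21557 - 22305} = \frac{4 \cdot 24025 + 1758}{-748} = \left(96100 + 1758\right) \left(- \frac{1}{748}\right) = 97858 \left(- \frac{1}{748}\right) = - \frac{48929}{374} \approx -130.83$)
$- \frac{-8875 - 12893}{3597 + 8945} + b = - \frac{-8875 - 12893}{3597 + 8945} - \frac{48929}{374} = - \frac{-21768}{12542} - \frac{48929}{374} = \left(-1\right) \left(- \frac{10884}{6271}\right) - \frac{48929}{374} = \frac{10884}{6271} - \frac{48929}{374} = - \frac{302763143}{2345354}$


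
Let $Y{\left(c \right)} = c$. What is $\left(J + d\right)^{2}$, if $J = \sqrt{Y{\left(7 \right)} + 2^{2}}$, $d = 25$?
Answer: $\left(25 + \sqrt{11}\right)^{2} \approx 801.83$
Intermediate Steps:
$J = \sqrt{11}$ ($J = \sqrt{7 + 2^{2}} = \sqrt{7 + 4} = \sqrt{11} \approx 3.3166$)
$\left(J + d\right)^{2} = \left(\sqrt{11} + 25\right)^{2} = \left(25 + \sqrt{11}\right)^{2}$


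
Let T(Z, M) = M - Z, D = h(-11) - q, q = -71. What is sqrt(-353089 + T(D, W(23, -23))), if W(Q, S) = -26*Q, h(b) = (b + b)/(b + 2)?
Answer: 2*I*sqrt(795961)/3 ≈ 594.78*I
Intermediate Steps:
h(b) = 2*b/(2 + b) (h(b) = (2*b)/(2 + b) = 2*b/(2 + b))
D = 661/9 (D = 2*(-11)/(2 - 11) - 1*(-71) = 2*(-11)/(-9) + 71 = 2*(-11)*(-1/9) + 71 = 22/9 + 71 = 661/9 ≈ 73.444)
sqrt(-353089 + T(D, W(23, -23))) = sqrt(-353089 + (-26*23 - 1*661/9)) = sqrt(-353089 + (-598 - 661/9)) = sqrt(-353089 - 6043/9) = sqrt(-3183844/9) = 2*I*sqrt(795961)/3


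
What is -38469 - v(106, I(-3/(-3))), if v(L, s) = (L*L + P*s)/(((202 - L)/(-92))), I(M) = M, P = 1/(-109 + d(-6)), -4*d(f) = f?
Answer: -23823011/860 ≈ -27701.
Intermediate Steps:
d(f) = -f/4
P = -2/215 (P = 1/(-109 - 1/4*(-6)) = 1/(-109 + 3/2) = 1/(-215/2) = -2/215 ≈ -0.0093023)
v(L, s) = (L**2 - 2*s/215)/(-101/46 + L/92) (v(L, s) = (L*L - 2*s/215)/(((202 - L)/(-92))) = (L**2 - 2*s/215)/(((202 - L)*(-1/92))) = (L**2 - 2*s/215)/(-101/46 + L/92))
-38469 - v(106, I(-3/(-3))) = -38469 - 92*(-(-6)/(-3) + 215*106**2)/(215*(-202 + 106)) = -38469 - 92*(-(-6)*(-1)/3 + 215*11236)/(215*(-96)) = -38469 - 92*(-1)*(-2*1 + 2415740)/(215*96) = -38469 - 92*(-1)*(-2 + 2415740)/(215*96) = -38469 - 92*(-1)*2415738/(215*96) = -38469 - 1*(-9260329/860) = -38469 + 9260329/860 = -23823011/860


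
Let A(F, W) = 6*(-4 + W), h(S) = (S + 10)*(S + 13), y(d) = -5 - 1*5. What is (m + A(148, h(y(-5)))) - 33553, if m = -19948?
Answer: -53525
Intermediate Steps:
y(d) = -10 (y(d) = -5 - 5 = -10)
h(S) = (10 + S)*(13 + S)
A(F, W) = -24 + 6*W
(m + A(148, h(y(-5)))) - 33553 = (-19948 + (-24 + 6*(130 + (-10)² + 23*(-10)))) - 33553 = (-19948 + (-24 + 6*(130 + 100 - 230))) - 33553 = (-19948 + (-24 + 6*0)) - 33553 = (-19948 + (-24 + 0)) - 33553 = (-19948 - 24) - 33553 = -19972 - 33553 = -53525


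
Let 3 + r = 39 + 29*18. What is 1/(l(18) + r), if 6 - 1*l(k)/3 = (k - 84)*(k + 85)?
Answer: 1/20970 ≈ 4.7687e-5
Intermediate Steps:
r = 558 (r = -3 + (39 + 29*18) = -3 + (39 + 522) = -3 + 561 = 558)
l(k) = 18 - 3*(-84 + k)*(85 + k) (l(k) = 18 - 3*(k - 84)*(k + 85) = 18 - 3*(-84 + k)*(85 + k))
1/(l(18) + r) = 1/((21438 - 3*18 - 3*18²) + 558) = 1/((21438 - 54 - 3*324) + 558) = 1/((21438 - 54 - 972) + 558) = 1/(20412 + 558) = 1/20970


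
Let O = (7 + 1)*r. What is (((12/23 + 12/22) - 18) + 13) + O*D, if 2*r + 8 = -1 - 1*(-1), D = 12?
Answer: -98147/253 ≈ -387.93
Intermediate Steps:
r = -4 (r = -4 + (-1 - 1*(-1))/2 = -4 + (-1 + 1)/2 = -4 + (1/2)*0 = -4 + 0 = -4)
O = -32 (O = (7 + 1)*(-4) = 8*(-4) = -32)
(((12/23 + 12/22) - 18) + 13) + O*D = (((12/23 + 12/22) - 18) + 13) - 32*12 = (((12*(1/23) + 12*(1/22)) - 18) + 13) - 384 = (((12/23 + 6/11) - 18) + 13) - 384 = ((270/253 - 18) + 13) - 384 = (-4284/253 + 13) - 384 = -995/253 - 384 = -98147/253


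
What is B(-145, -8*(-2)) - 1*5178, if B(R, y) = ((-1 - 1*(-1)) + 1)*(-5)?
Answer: -5183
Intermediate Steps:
B(R, y) = -5 (B(R, y) = ((-1 + 1) + 1)*(-5) = (0 + 1)*(-5) = 1*(-5) = -5)
B(-145, -8*(-2)) - 1*5178 = -5 - 1*5178 = -5 - 5178 = -5183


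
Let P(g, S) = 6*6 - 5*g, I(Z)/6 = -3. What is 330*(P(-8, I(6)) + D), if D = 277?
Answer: 116490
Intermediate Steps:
I(Z) = -18 (I(Z) = 6*(-3) = -18)
P(g, S) = 36 - 5*g
330*(P(-8, I(6)) + D) = 330*((36 - 5*(-8)) + 277) = 330*((36 + 40) + 277) = 330*(76 + 277) = 330*353 = 116490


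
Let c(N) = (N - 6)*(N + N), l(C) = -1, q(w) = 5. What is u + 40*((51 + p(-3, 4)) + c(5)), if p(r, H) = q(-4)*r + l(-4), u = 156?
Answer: 1156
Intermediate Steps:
c(N) = 2*N*(-6 + N) (c(N) = (-6 + N)*(2*N) = 2*N*(-6 + N))
p(r, H) = -1 + 5*r (p(r, H) = 5*r - 1 = -1 + 5*r)
u + 40*((51 + p(-3, 4)) + c(5)) = 156 + 40*((51 + (-1 + 5*(-3))) + 2*5*(-6 + 5)) = 156 + 40*((51 + (-1 - 15)) + 2*5*(-1)) = 156 + 40*((51 - 16) - 10) = 156 + 40*(35 - 10) = 156 + 40*25 = 156 + 1000 = 1156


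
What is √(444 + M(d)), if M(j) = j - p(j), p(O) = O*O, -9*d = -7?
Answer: √35978/9 ≈ 21.075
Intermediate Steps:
d = 7/9 (d = -⅑*(-7) = 7/9 ≈ 0.77778)
p(O) = O²
M(j) = j - j²
√(444 + M(d)) = √(444 + 7*(1 - 1*7/9)/9) = √(444 + 7*(1 - 7/9)/9) = √(444 + (7/9)*(2/9)) = √(444 + 14/81) = √(35978/81) = √35978/9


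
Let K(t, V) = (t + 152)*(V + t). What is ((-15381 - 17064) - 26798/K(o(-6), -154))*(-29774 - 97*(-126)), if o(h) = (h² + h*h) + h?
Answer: 682770695954/1199 ≈ 5.6945e+8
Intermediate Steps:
o(h) = h + 2*h² (o(h) = (h² + h²) + h = 2*h² + h = h + 2*h²)
K(t, V) = (152 + t)*(V + t)
((-15381 - 17064) - 26798/K(o(-6), -154))*(-29774 - 97*(-126)) = ((-15381 - 17064) - 26798/((-6*(1 + 2*(-6)))² + 152*(-154) + 152*(-6*(1 + 2*(-6))) - (-924)*(1 + 2*(-6))))*(-29774 - 97*(-126)) = (-32445 - 26798/((-6*(1 - 12))² - 23408 + 152*(-6*(1 - 12)) - (-924)*(1 - 12)))*(-29774 + 12222) = (-32445 - 26798/((-6*(-11))² - 23408 + 152*(-6*(-11)) - (-924)*(-11)))*(-17552) = (-32445 - 26798/(66² - 23408 + 152*66 - 154*66))*(-17552) = (-32445 - 26798/(4356 - 23408 + 10032 - 10164))*(-17552) = (-32445 - 26798/(-19184))*(-17552) = (-32445 - 26798*(-1/19184))*(-17552) = (-32445 + 13399/9592)*(-17552) = -311199041/9592*(-17552) = 682770695954/1199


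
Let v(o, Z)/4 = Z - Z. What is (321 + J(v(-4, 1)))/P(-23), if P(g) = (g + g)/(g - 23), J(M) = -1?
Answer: 320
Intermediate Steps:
v(o, Z) = 0 (v(o, Z) = 4*(Z - Z) = 4*0 = 0)
P(g) = 2*g/(-23 + g) (P(g) = (2*g)/(-23 + g) = 2*g/(-23 + g))
(321 + J(v(-4, 1)))/P(-23) = (321 - 1)/((2*(-23)/(-23 - 23))) = 320/((2*(-23)/(-46))) = 320/((2*(-23)*(-1/46))) = 320/1 = 320*1 = 320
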